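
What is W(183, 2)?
W(183, 2) = 183 + 1 = 184

A 2-term AP is any pair of integers, so a monochromatic 2-AP exists iff some colour is used at least twice. With 183 colours, the colouring i ↦ i on {1, ..., 183} uses each colour once, avoiding any monochromatic pair, so W(183, 2) > 183. For {1, ..., 184}, pigeonhole forces two integers of the same colour, which form a monochromatic 2-AP. Hence W(183, 2) = 184.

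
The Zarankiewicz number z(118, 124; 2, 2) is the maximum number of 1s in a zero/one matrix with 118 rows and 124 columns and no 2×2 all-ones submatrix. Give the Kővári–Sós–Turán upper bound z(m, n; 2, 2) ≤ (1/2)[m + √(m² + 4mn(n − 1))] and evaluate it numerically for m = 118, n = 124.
z(118, 124; 2, 2) ≤ (1/2)[118 + √(118² + 4·118·124·123)] = (1/2)[118 + √7212868] = 1401.8392

Kővári–Sós–Turán: let r_1, ..., r_118 be the row sums and z = Σ r_i the total number of 1s. Each pair of columns can share at most one row with both entries 1 (else a 2×2 all-ones block appears), so Σ_i C(r_i, 2) ≤ C(124, 2) = 7626. By convexity Σ_i C(r_i, 2) ≥ 118·C(z/118, 2) = z(z − 118)/(2·118), giving z² − 118z − 118·124·123 ≤ 0 and hence z ≤ (1/2)[118 + √(13924 + 4·1799736)] = (1/2)[118 + √7212868] ≈ (1/2)(118 + 2685.6783) = 1401.8392.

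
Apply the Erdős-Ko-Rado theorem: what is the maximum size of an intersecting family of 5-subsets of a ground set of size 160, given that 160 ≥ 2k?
max |F| = C(159, 4) = 25637001

The Erdős-Ko-Rado theorem states: for n ≥ 2k, an intersecting family of k-subsets of an n-element set has size at most C(n − 1, k − 1), with equality for 'star' families {A ⊆ [n] : |A| = k, i ∈ A} (fix an element i). For n = 160, k = 5: C(159, 4) = 25637001.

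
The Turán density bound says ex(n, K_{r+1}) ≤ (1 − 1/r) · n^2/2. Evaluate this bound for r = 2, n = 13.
Turán density bound = (1/2) · 13^2/2 = 169/4 ≈ 42.25

Turán's theorem: ex(n, K_{r+1}) is achieved by the complete r-partite Turán graph T(n, r) with parts as balanced as possible, and is at most (1 − 1/r) · n^2/2. For r = 2, n = 13: the density bound is (1/2) · 169/2 = 169/4 ≈ 42.25. The integer-valued extremum is e(T(13, 2)) = 42, which is strictly less than the density bound 169/4 since 2 ∤ 13 (the parts of T(13, 2) cannot all be equal).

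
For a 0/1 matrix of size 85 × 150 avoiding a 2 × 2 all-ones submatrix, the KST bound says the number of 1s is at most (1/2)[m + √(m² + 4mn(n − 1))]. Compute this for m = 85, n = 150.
z(85, 150; 2, 2) ≤ (1/2)[85 + √(85² + 4·85·150·149)] = (1/2)[85 + √7606225] = 1421.4693

Kővári–Sós–Turán: let r_1, ..., r_85 be the row sums and z = Σ r_i the total number of 1s. Each pair of columns can share at most one row with both entries 1 (else a 2×2 all-ones block appears), so Σ_i C(r_i, 2) ≤ C(150, 2) = 11175. By convexity Σ_i C(r_i, 2) ≥ 85·C(z/85, 2) = z(z − 85)/(2·85), giving z² − 85z − 85·150·149 ≤ 0 and hence z ≤ (1/2)[85 + √(7225 + 4·1899750)] = (1/2)[85 + √7606225] ≈ (1/2)(85 + 2757.9385) = 1421.4693.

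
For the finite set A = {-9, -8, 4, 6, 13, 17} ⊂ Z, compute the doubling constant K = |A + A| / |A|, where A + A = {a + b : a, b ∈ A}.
K = |A + A| / |A| = 20/6 = 10/3

Enumerate A + A = {a + b : a, b ∈ A}. With |A| = 6, there are |A|^2 = 36 ordered sum pairs; collecting distinct values, A + A = {-18, -17, -16, -5, -4, -3, -2, 4, 5, 8, 9, 10, 12, 17, 19, 21, 23, 26, 30, 34}, so |A + A| = 20. Thus K = 20/6 = 10/3. For comparison, the minimum possible |A + A| over all 6-element sets is 2·6 − 1 = 11 (so min K = 11/6), attained only by arithmetic progressions.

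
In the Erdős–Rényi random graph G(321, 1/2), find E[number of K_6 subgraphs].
E[# K_6] = C(321, 6) · (1/2)^C(6, 2) = 1449728451424 / 2^15 = 45304014107/1024 ≈ 44242201.276367

For each 6-subset S of vertices (there are C(321, 6) = 1449728451424 such S), let X_S = 1 if S induces a K_6 (all C(6, 2) = 15 edges present). Then P(X_S = 1) = (1/2)^15 = 1/32768. By linearity of expectation, E[# K_6] = C(321, 6) · (1/2)^15 = 1449728451424 / 32768 = 45304014107/1024 ≈ 44242201.276367.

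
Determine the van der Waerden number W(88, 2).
W(88, 2) = 88 + 1 = 89

A 2-term AP is any pair of integers, so a monochromatic 2-AP exists iff some colour is used at least twice. With 88 colours, the colouring i ↦ i on {1, ..., 88} uses each colour once, avoiding any monochromatic pair, so W(88, 2) > 88. For {1, ..., 89}, pigeonhole forces two integers of the same colour, which form a monochromatic 2-AP. Hence W(88, 2) = 89.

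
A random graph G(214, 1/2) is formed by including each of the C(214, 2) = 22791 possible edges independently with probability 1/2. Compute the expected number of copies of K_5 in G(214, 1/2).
E[# K_5] = C(214, 5) · (1/2)^C(5, 2) = 3568204542 / 2^10 = 1784102271/512 ≈ 3484574.748047

For each 5-subset S of vertices (there are C(214, 5) = 3568204542 such S), let X_S = 1 if S induces a K_5 (all C(5, 2) = 10 edges present). Then P(X_S = 1) = (1/2)^10 = 1/1024. By linearity of expectation, E[# K_5] = C(214, 5) · (1/2)^10 = 3568204542 / 1024 = 1784102271/512 ≈ 3484574.748047.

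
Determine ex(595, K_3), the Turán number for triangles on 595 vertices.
ex(595, K_3) = ⌊595^2/4⌋ = 88506

Mantel (1907): a triangle-free graph on n vertices has at most ⌊n^2/4⌋ edges, with equality for the complete bipartite graph K_{⌊n/2⌋, ⌈n/2⌉}. For n = 595: ⌊595^2/4⌋ = ⌊354025/4⌋ = 88506. The extremal graph is K_{297, 298}, which has 297·298 = 88506 edges.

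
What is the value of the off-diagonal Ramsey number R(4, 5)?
R(4, 5) = 25

Lower bound: an explicit 2-colouring of K_{24} (typically a Paley-type or other structured construction) avoids a red K_4 and a blue K_5, showing R(4, 5) > 24.
Upper bound: the simple Erdős–Szekeres recurrence only gives R(4, 5) ≤ 32; the tight bound R(4, 5) ≤ 25 requires a sharper case analysis (or computer search) of 2-colourings of K_{25}.
Hence R(4, 5) = 25.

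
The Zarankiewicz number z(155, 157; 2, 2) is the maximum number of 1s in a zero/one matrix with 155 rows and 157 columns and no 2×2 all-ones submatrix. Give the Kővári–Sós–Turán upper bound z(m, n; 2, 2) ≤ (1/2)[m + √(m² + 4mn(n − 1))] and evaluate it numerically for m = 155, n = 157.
z(155, 157; 2, 2) ≤ (1/2)[155 + √(155² + 4·155·157·156)] = (1/2)[155 + √15209065] = 2027.4401

Kővári–Sós–Turán: let r_1, ..., r_155 be the row sums and z = Σ r_i the total number of 1s. Each pair of columns can share at most one row with both entries 1 (else a 2×2 all-ones block appears), so Σ_i C(r_i, 2) ≤ C(157, 2) = 12246. By convexity Σ_i C(r_i, 2) ≥ 155·C(z/155, 2) = z(z − 155)/(2·155), giving z² − 155z − 155·157·156 ≤ 0 and hence z ≤ (1/2)[155 + √(24025 + 4·3796260)] = (1/2)[155 + √15209065] ≈ (1/2)(155 + 3899.8801) = 2027.4401.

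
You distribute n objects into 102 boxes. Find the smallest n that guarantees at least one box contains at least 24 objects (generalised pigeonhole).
n = (24 − 1)·102 + 1 = 2347

By the generalised pigeonhole principle, to guarantee some box contains ≥ r objects we need more than (r − 1) · k objects total. Threshold: n = (r − 1) · k + 1. With r = 24 and k = 102: n = 23 · 102 + 1 = 2346 + 1 = 2347. For n = 2346 = 23 · 102, we can put exactly 23 objects in every box, avoiding 24 in any single one — so 2347 is tight.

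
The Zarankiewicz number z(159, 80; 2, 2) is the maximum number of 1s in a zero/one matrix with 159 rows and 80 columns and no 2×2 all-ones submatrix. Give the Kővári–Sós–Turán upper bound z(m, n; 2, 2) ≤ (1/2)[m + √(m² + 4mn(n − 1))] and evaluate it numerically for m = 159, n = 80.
z(159, 80; 2, 2) ≤ (1/2)[159 + √(159² + 4·159·80·79)] = (1/2)[159 + √4044801] = 1085.0845

Kővári–Sós–Turán: let r_1, ..., r_159 be the row sums and z = Σ r_i the total number of 1s. Each pair of columns can share at most one row with both entries 1 (else a 2×2 all-ones block appears), so Σ_i C(r_i, 2) ≤ C(80, 2) = 3160. By convexity Σ_i C(r_i, 2) ≥ 159·C(z/159, 2) = z(z − 159)/(2·159), giving z² − 159z − 159·80·79 ≤ 0 and hence z ≤ (1/2)[159 + √(25281 + 4·1004880)] = (1/2)[159 + √4044801] ≈ (1/2)(159 + 2011.1691) = 1085.0845.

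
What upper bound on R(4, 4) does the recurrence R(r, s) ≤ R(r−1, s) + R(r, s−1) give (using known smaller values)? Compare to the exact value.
R(4, 4) ≤ R(3, 4) + R(4, 3) = 9 + 9 = 18; exact value R(4, 4) = 18.

The Erdős–Szekeres recurrence R(r, s) ≤ R(r−1, s) + R(r, s−1) applied to (r, s) = (4, 4) gives
  R(4, 4) ≤ R(3, 4) + R(4, 3) = 9 + 9 = 18.
(Recall R(2, k) = k and R is symmetric.) Here the recurrence bound is tight: a matching lower-bound construction on K_{17} shows R(4, 4) > 17, so R(4, 4) = 18 exactly.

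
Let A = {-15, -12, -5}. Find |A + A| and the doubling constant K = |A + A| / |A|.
K = |A + A| / |A| = 6/3 = 2

Enumerate A + A = {a + b : a, b ∈ A}. With |A| = 3, there are |A|^2 = 9 ordered sum pairs; collecting distinct values, A + A = {-30, -27, -24, -20, -17, -10}, so |A + A| = 6. Thus K = 6/3 = 2. For comparison, the minimum possible |A + A| over all 3-element sets is 2·3 − 1 = 5 (so min K = 5/3), attained only by arithmetic progressions.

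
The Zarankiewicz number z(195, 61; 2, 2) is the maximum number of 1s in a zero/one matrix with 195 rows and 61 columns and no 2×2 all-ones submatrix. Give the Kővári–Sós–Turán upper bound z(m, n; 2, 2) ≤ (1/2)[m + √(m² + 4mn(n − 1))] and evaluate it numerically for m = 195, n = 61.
z(195, 61; 2, 2) ≤ (1/2)[195 + √(195² + 4·195·61·60)] = (1/2)[195 + √2892825] = 947.9153

Kővári–Sós–Turán: let r_1, ..., r_195 be the row sums and z = Σ r_i the total number of 1s. Each pair of columns can share at most one row with both entries 1 (else a 2×2 all-ones block appears), so Σ_i C(r_i, 2) ≤ C(61, 2) = 1830. By convexity Σ_i C(r_i, 2) ≥ 195·C(z/195, 2) = z(z − 195)/(2·195), giving z² − 195z − 195·61·60 ≤ 0 and hence z ≤ (1/2)[195 + √(38025 + 4·713700)] = (1/2)[195 + √2892825] ≈ (1/2)(195 + 1700.8307) = 947.9153.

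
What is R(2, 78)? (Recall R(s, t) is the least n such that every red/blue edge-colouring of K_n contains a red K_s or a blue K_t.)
R(2, 78) = 78

R(2, k) = k for all k ≥ 2: in a 2-colouring of K_k, either some edge is red (a red K_2) or all edges are blue (a blue K_k). And K_{77} coloured all-blue has no blue K_78, so R(2, 78) > 77. Hence R(2, 78) = 78.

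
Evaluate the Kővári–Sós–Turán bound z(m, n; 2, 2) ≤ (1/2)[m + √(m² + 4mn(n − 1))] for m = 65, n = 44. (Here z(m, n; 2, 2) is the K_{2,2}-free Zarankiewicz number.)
z(65, 44; 2, 2) ≤ (1/2)[65 + √(65² + 4·65·44·43)] = (1/2)[65 + √496145] = 384.6878

Kővári–Sós–Turán: let r_1, ..., r_65 be the row sums and z = Σ r_i the total number of 1s. Each pair of columns can share at most one row with both entries 1 (else a 2×2 all-ones block appears), so Σ_i C(r_i, 2) ≤ C(44, 2) = 946. By convexity Σ_i C(r_i, 2) ≥ 65·C(z/65, 2) = z(z − 65)/(2·65), giving z² − 65z − 65·44·43 ≤ 0 and hence z ≤ (1/2)[65 + √(4225 + 4·122980)] = (1/2)[65 + √496145] ≈ (1/2)(65 + 704.3756) = 384.6878.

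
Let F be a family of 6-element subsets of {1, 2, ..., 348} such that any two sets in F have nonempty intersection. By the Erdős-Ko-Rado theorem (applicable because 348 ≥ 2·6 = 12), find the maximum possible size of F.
max |F| = C(347, 5) = 40728272074

The Erdős-Ko-Rado theorem states: for n ≥ 2k, an intersecting family of k-subsets of an n-element set has size at most C(n − 1, k − 1), with equality for 'star' families {A ⊆ [n] : |A| = k, i ∈ A} (fix an element i). For n = 348, k = 6: C(347, 5) = 40728272074.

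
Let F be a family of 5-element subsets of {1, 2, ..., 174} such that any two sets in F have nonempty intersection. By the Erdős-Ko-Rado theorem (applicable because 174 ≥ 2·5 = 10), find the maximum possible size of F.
max |F| = C(173, 4) = 36041955

The Erdős-Ko-Rado theorem states: for n ≥ 2k, an intersecting family of k-subsets of an n-element set has size at most C(n − 1, k − 1), with equality for 'star' families {A ⊆ [n] : |A| = k, i ∈ A} (fix an element i). For n = 174, k = 5: C(173, 4) = 36041955.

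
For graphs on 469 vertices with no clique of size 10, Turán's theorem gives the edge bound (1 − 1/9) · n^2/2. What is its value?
Turán density bound = (8/9) · 469^2/2 = 879844/9 ≈ 97760.4444

Turán's theorem: ex(n, K_{r+1}) is achieved by the complete r-partite Turán graph T(n, r) with parts as balanced as possible, and is at most (1 − 1/r) · n^2/2. For r = 9, n = 469: the density bound is (8/9) · 219961/2 = 879844/9 ≈ 97760.4444. The integer-valued extremum is e(T(469, 9)) = 97760, which is strictly less than the density bound 879844/9 since 9 ∤ 469 (the parts of T(469, 9) cannot all be equal).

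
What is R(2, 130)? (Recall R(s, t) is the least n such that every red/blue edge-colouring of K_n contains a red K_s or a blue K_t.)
R(2, 130) = 130

R(2, k) = k for all k ≥ 2: in a 2-colouring of K_k, either some edge is red (a red K_2) or all edges are blue (a blue K_k). And K_{129} coloured all-blue has no blue K_130, so R(2, 130) > 129. Hence R(2, 130) = 130.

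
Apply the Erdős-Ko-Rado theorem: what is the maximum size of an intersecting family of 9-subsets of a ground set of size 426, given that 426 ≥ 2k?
max |F| = C(425, 8) = 24706360410663525

Erdős-Ko-Rado (1961): when n ≥ 2k, max |F| = C(n−1, k−1). The bound is attained by the star {A : i ∈ A} for any fixed i ∈ [n]. Here C(426−1, 9−1) = C(425, 8) = 24706360410663525.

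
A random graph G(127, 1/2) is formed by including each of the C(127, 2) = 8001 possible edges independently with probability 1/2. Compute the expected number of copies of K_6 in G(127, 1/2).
E[# K_6] = C(127, 6) · (1/2)^C(6, 2) = 5169379425 / 2^15 ≈ 157756.940460

For each 6-subset S of vertices (there are C(127, 6) = 5169379425 such S), let X_S = 1 if S induces a K_6 (all C(6, 2) = 15 edges present). Then P(X_S = 1) = (1/2)^15 = 1/32768. By linearity of expectation, E[# K_6] = C(127, 6) · (1/2)^15 = 5169379425 / 32768 ≈ 157756.940460.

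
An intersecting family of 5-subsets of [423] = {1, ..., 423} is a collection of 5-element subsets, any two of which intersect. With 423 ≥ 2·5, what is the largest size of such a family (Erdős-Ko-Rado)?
max |F| = C(422, 4) = 1302706615

Erdős-Ko-Rado (1961): when n ≥ 2k, max |F| = C(n−1, k−1). The bound is attained by the star {A : i ∈ A} for any fixed i ∈ [n]. Here C(423−1, 5−1) = C(422, 4) = 1302706615.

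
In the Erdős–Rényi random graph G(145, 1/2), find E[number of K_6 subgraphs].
E[# K_6] = C(145, 6) · (1/2)^C(6, 2) = 11624372760 / 2^15 = 1453046595/4096 ≈ 354747.703857

For each 6-subset S of vertices (there are C(145, 6) = 11624372760 such S), let X_S = 1 if S induces a K_6 (all C(6, 2) = 15 edges present). Then P(X_S = 1) = (1/2)^15 = 1/32768. By linearity of expectation, E[# K_6] = C(145, 6) · (1/2)^15 = 11624372760 / 32768 = 1453046595/4096 ≈ 354747.703857.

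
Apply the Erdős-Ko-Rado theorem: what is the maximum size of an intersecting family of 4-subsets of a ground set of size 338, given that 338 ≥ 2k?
max |F| = C(337, 3) = 6322120

Erdős-Ko-Rado (1961): when n ≥ 2k, max |F| = C(n−1, k−1). The bound is attained by the star {A : i ∈ A} for any fixed i ∈ [n]. Here C(338−1, 4−1) = C(337, 3) = 6322120.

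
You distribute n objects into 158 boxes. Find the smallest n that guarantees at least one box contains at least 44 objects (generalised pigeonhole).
n = (44 − 1)·158 + 1 = 6795

By the generalised pigeonhole principle, to guarantee some box contains ≥ r objects we need more than (r − 1) · k objects total. Threshold: n = (r − 1) · k + 1. With r = 44 and k = 158: n = 43 · 158 + 1 = 6794 + 1 = 6795. For n = 6794 = 43 · 158, we can put exactly 43 objects in every box, avoiding 44 in any single one — so 6795 is tight.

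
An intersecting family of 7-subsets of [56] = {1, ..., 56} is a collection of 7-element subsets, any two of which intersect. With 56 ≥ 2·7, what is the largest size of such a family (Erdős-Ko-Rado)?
max |F| = C(55, 6) = 28989675

Erdős-Ko-Rado (1961): when n ≥ 2k, max |F| = C(n−1, k−1). The bound is attained by the star {A : i ∈ A} for any fixed i ∈ [n]. Here C(56−1, 7−1) = C(55, 6) = 28989675.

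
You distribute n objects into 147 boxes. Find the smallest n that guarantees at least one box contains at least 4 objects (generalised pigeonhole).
n = (4 − 1)·147 + 1 = 442

By the generalised pigeonhole principle, to guarantee some box contains ≥ r objects we need more than (r − 1) · k objects total. Threshold: n = (r − 1) · k + 1. With r = 4 and k = 147: n = 3 · 147 + 1 = 441 + 1 = 442. For n = 441 = 3 · 147, we can put exactly 3 objects in every box, avoiding 4 in any single one — so 442 is tight.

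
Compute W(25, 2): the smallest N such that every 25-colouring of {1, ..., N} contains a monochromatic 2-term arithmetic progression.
W(25, 2) = 25 + 1 = 26

A 2-term AP is any pair of integers, so a monochromatic 2-AP exists iff some colour is used at least twice. With 25 colours, the colouring i ↦ i on {1, ..., 25} uses each colour once, avoiding any monochromatic pair, so W(25, 2) > 25. For {1, ..., 26}, pigeonhole forces two integers of the same colour, which form a monochromatic 2-AP. Hence W(25, 2) = 26.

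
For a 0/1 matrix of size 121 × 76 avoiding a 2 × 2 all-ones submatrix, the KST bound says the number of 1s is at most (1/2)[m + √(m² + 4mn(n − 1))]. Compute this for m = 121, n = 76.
z(121, 76; 2, 2) ≤ (1/2)[121 + √(121² + 4·121·76·75)] = (1/2)[121 + √2773441] = 893.1826

Kővári–Sós–Turán: let r_1, ..., r_121 be the row sums and z = Σ r_i the total number of 1s. Each pair of columns can share at most one row with both entries 1 (else a 2×2 all-ones block appears), so Σ_i C(r_i, 2) ≤ C(76, 2) = 2850. By convexity Σ_i C(r_i, 2) ≥ 121·C(z/121, 2) = z(z − 121)/(2·121), giving z² − 121z − 121·76·75 ≤ 0 and hence z ≤ (1/2)[121 + √(14641 + 4·689700)] = (1/2)[121 + √2773441] ≈ (1/2)(121 + 1665.3651) = 893.1826.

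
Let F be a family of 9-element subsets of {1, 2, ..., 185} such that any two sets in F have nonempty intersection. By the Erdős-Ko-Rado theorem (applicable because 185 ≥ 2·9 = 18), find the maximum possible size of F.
max |F| = C(184, 8) = 27926541635499

Erdős-Ko-Rado (1961): when n ≥ 2k, max |F| = C(n−1, k−1). The bound is attained by the star {A : i ∈ A} for any fixed i ∈ [n]. Here C(185−1, 9−1) = C(184, 8) = 27926541635499.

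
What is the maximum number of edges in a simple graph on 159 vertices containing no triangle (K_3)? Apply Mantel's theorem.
ex(159, K_3) = ⌊159^2/4⌋ = 6320

Mantel (1907): a triangle-free graph on n vertices has at most ⌊n^2/4⌋ edges, with equality for the complete bipartite graph K_{⌊n/2⌋, ⌈n/2⌉}. For n = 159: ⌊159^2/4⌋ = ⌊25281/4⌋ = 6320. The extremal graph is K_{79, 80}, which has 79·80 = 6320 edges.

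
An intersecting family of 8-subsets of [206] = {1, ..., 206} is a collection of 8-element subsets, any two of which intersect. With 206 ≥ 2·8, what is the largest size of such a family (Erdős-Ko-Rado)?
max |F| = C(205, 7) = 2721949282900

The Erdős-Ko-Rado theorem states: for n ≥ 2k, an intersecting family of k-subsets of an n-element set has size at most C(n − 1, k − 1), with equality for 'star' families {A ⊆ [n] : |A| = k, i ∈ A} (fix an element i). For n = 206, k = 8: C(205, 7) = 2721949282900.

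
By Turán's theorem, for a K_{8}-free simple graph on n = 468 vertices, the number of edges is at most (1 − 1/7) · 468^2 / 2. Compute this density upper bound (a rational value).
Turán density bound = (6/7) · 468^2/2 = 657072/7 ≈ 93867.4286

Turán's theorem: ex(n, K_{r+1}) is achieved by the complete r-partite Turán graph T(n, r) with parts as balanced as possible, and is at most (1 − 1/r) · n^2/2. For r = 7, n = 468: the density bound is (6/7) · 219024/2 = 657072/7 ≈ 93867.4286. The integer-valued extremum is e(T(468, 7)) = 93867, which is strictly less than the density bound 657072/7 since 7 ∤ 468 (the parts of T(468, 7) cannot all be equal).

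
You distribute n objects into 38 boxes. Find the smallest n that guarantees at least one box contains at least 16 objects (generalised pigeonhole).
n = (16 − 1)·38 + 1 = 571

By the generalised pigeonhole principle, to guarantee some box contains ≥ r objects we need more than (r − 1) · k objects total. Threshold: n = (r − 1) · k + 1. With r = 16 and k = 38: n = 15 · 38 + 1 = 570 + 1 = 571. For n = 570 = 15 · 38, we can put exactly 15 objects in every box, avoiding 16 in any single one — so 571 is tight.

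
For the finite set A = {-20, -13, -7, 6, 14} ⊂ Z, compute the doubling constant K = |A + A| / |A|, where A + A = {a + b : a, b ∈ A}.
K = |A + A| / |A| = 14/5

Enumerate A + A = {a + b : a, b ∈ A}. With |A| = 5, there are |A|^2 = 25 ordered sum pairs; collecting distinct values, A + A = {-40, -33, -27, -26, -20, -14, -7, -6, -1, 1, 7, 12, 20, 28}, so |A + A| = 14. Thus K = 14/5. For comparison, the minimum possible |A + A| over all 5-element sets is 2·5 − 1 = 9 (so min K = 9/5), attained only by arithmetic progressions.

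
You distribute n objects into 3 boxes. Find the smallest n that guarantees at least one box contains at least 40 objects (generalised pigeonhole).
n = (40 − 1)·3 + 1 = 118

By the generalised pigeonhole principle, to guarantee some box contains ≥ r objects we need more than (r − 1) · k objects total. Threshold: n = (r − 1) · k + 1. With r = 40 and k = 3: n = 39 · 3 + 1 = 117 + 1 = 118. For n = 117 = 39 · 3, we can put exactly 39 objects in every box, avoiding 40 in any single one — so 118 is tight.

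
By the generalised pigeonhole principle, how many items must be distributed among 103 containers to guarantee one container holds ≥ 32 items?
n = (32 − 1)·103 + 1 = 3194

By the generalised pigeonhole principle, to guarantee some box contains ≥ r objects we need more than (r − 1) · k objects total. Threshold: n = (r − 1) · k + 1. With r = 32 and k = 103: n = 31 · 103 + 1 = 3193 + 1 = 3194. For n = 3193 = 31 · 103, we can put exactly 31 objects in every box, avoiding 32 in any single one — so 3194 is tight.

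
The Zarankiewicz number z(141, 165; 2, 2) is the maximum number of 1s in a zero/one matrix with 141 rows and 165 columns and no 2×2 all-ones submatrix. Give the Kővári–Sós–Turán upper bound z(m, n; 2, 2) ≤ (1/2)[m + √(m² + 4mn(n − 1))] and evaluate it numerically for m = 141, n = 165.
z(141, 165; 2, 2) ≤ (1/2)[141 + √(141² + 4·141·165·164)] = (1/2)[141 + √15281721] = 2025.0921

Kővári–Sós–Turán: let r_1, ..., r_141 be the row sums and z = Σ r_i the total number of 1s. Each pair of columns can share at most one row with both entries 1 (else a 2×2 all-ones block appears), so Σ_i C(r_i, 2) ≤ C(165, 2) = 13530. By convexity Σ_i C(r_i, 2) ≥ 141·C(z/141, 2) = z(z − 141)/(2·141), giving z² − 141z − 141·165·164 ≤ 0 and hence z ≤ (1/2)[141 + √(19881 + 4·3815460)] = (1/2)[141 + √15281721] ≈ (1/2)(141 + 3909.1842) = 2025.0921.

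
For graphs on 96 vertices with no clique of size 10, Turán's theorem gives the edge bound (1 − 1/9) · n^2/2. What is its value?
Turán density bound = (8/9) · 96^2/2 = 4096

Turán's theorem: ex(n, K_{r+1}) is achieved by the complete r-partite Turán graph T(n, r) with parts as balanced as possible, and is at most (1 − 1/r) · n^2/2. For r = 9, n = 96: the density bound is (8/9) · 9216/2 = 4096. The integer-valued extremum is e(T(96, 9)) = 4095, which is strictly less than the density bound 4096 since 9 ∤ 96 (the parts of T(96, 9) cannot all be equal).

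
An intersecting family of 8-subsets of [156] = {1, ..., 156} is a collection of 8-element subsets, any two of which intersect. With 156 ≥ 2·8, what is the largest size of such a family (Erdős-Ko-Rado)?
max |F| = C(155, 7) = 371716103550

Erdős-Ko-Rado (1961): when n ≥ 2k, max |F| = C(n−1, k−1). The bound is attained by the star {A : i ∈ A} for any fixed i ∈ [n]. Here C(156−1, 8−1) = C(155, 7) = 371716103550.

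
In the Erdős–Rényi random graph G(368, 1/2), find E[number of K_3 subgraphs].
E[# K_3] = C(368, 3) · (1/2)^C(3, 2) = 8238416 / 2^3 = 1029802

For each 3-subset S of vertices (there are C(368, 3) = 8238416 such S), let X_S = 1 if S induces a K_3 (all C(3, 2) = 3 edges present). Then P(X_S = 1) = (1/2)^3 = 1/8. By linearity of expectation, E[# K_3] = C(368, 3) · (1/2)^3 = 8238416 / 8 = 1029802.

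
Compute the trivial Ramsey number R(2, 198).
R(2, 198) = 198

R(2, k) = k for all k ≥ 2: in a 2-colouring of K_k, either some edge is red (a red K_2) or all edges are blue (a blue K_k). And K_{197} coloured all-blue has no blue K_198, so R(2, 198) > 197. Hence R(2, 198) = 198.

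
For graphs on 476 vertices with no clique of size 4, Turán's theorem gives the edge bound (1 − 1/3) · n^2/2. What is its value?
Turán density bound = (2/3) · 476^2/2 = 226576/3 ≈ 75525.3333

Turán's theorem: ex(n, K_{r+1}) is achieved by the complete r-partite Turán graph T(n, r) with parts as balanced as possible, and is at most (1 − 1/r) · n^2/2. For r = 3, n = 476: the density bound is (2/3) · 226576/2 = 226576/3 ≈ 75525.3333. The integer-valued extremum is e(T(476, 3)) = 75525, which is strictly less than the density bound 226576/3 since 3 ∤ 476 (the parts of T(476, 3) cannot all be equal).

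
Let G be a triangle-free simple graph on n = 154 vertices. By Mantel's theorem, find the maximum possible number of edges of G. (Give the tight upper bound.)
ex(154, K_3) = ⌊154^2/4⌋ = 5929

Mantel (1907): a triangle-free graph on n vertices has at most ⌊n^2/4⌋ edges, with equality for the complete bipartite graph K_{⌊n/2⌋, ⌈n/2⌉}. For n = 154: ⌊154^2/4⌋ = ⌊23716/4⌋ = 5929. The extremal graph is K_{77, 77}, which has 77·77 = 5929 edges.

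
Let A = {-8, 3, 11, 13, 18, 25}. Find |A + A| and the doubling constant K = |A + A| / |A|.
K = |A + A| / |A| = 20/6 = 10/3

Enumerate A + A = {a + b : a, b ∈ A}. With |A| = 6, there are |A|^2 = 36 ordered sum pairs; collecting distinct values, A + A = {-16, -5, 3, 5, 6, 10, 14, 16, 17, 21, 22, 24, 26, 28, 29, 31, 36, 38, 43, 50}, so |A + A| = 20. Thus K = 20/6 = 10/3. For comparison, the minimum possible |A + A| over all 6-element sets is 2·6 − 1 = 11 (so min K = 11/6), attained only by arithmetic progressions.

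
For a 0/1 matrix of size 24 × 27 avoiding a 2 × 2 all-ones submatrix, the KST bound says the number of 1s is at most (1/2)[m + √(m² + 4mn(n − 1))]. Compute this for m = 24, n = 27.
z(24, 27; 2, 2) ≤ (1/2)[24 + √(24² + 4·24·27·26)] = (1/2)[24 + √67968] = 142.3534

Kővári–Sós–Turán: let r_1, ..., r_24 be the row sums and z = Σ r_i the total number of 1s. Each pair of columns can share at most one row with both entries 1 (else a 2×2 all-ones block appears), so Σ_i C(r_i, 2) ≤ C(27, 2) = 351. By convexity Σ_i C(r_i, 2) ≥ 24·C(z/24, 2) = z(z − 24)/(2·24), giving z² − 24z − 24·27·26 ≤ 0 and hence z ≤ (1/2)[24 + √(576 + 4·16848)] = (1/2)[24 + √67968] ≈ (1/2)(24 + 260.7067) = 142.3534.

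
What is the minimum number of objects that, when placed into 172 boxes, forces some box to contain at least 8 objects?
n = (8 − 1)·172 + 1 = 1205

By the generalised pigeonhole principle, to guarantee some box contains ≥ r objects we need more than (r − 1) · k objects total. Threshold: n = (r − 1) · k + 1. With r = 8 and k = 172: n = 7 · 172 + 1 = 1204 + 1 = 1205. For n = 1204 = 7 · 172, we can put exactly 7 objects in every box, avoiding 8 in any single one — so 1205 is tight.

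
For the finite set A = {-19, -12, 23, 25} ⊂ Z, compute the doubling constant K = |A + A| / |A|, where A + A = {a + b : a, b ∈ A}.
K = |A + A| / |A| = 10/4 = 5/2

Enumerate A + A = {a + b : a, b ∈ A}. With |A| = 4, there are |A|^2 = 16 ordered sum pairs; collecting distinct values, A + A = {-38, -31, -24, 4, 6, 11, 13, 46, 48, 50}, so |A + A| = 10. Thus K = 10/4 = 5/2. For comparison, the minimum possible |A + A| over all 4-element sets is 2·4 − 1 = 7 (so min K = 7/4), attained only by arithmetic progressions.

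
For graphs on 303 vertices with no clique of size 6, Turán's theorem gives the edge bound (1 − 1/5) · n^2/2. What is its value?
Turán density bound = (4/5) · 303^2/2 = 183618/5 ≈ 36723.6

Turán's theorem: ex(n, K_{r+1}) is achieved by the complete r-partite Turán graph T(n, r) with parts as balanced as possible, and is at most (1 − 1/r) · n^2/2. For r = 5, n = 303: the density bound is (4/5) · 91809/2 = 183618/5 ≈ 36723.6. The integer-valued extremum is e(T(303, 5)) = 36723, which is strictly less than the density bound 183618/5 since 5 ∤ 303 (the parts of T(303, 5) cannot all be equal).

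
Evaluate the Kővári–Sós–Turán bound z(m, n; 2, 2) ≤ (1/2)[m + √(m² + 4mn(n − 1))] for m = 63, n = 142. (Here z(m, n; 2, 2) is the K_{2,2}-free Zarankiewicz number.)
z(63, 142; 2, 2) ≤ (1/2)[63 + √(63² + 4·63·142·141)] = (1/2)[63 + √5049513] = 1155.0561

Kővári–Sós–Turán: let r_1, ..., r_63 be the row sums and z = Σ r_i the total number of 1s. Each pair of columns can share at most one row with both entries 1 (else a 2×2 all-ones block appears), so Σ_i C(r_i, 2) ≤ C(142, 2) = 10011. By convexity Σ_i C(r_i, 2) ≥ 63·C(z/63, 2) = z(z − 63)/(2·63), giving z² − 63z − 63·142·141 ≤ 0 and hence z ≤ (1/2)[63 + √(3969 + 4·1261386)] = (1/2)[63 + √5049513] ≈ (1/2)(63 + 2247.1121) = 1155.0561.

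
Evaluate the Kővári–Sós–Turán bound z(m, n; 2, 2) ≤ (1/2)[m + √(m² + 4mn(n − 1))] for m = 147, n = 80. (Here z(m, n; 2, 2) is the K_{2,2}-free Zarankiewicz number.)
z(147, 80; 2, 2) ≤ (1/2)[147 + √(147² + 4·147·80·79)] = (1/2)[147 + √3737769] = 1040.1655

Kővári–Sós–Turán: let r_1, ..., r_147 be the row sums and z = Σ r_i the total number of 1s. Each pair of columns can share at most one row with both entries 1 (else a 2×2 all-ones block appears), so Σ_i C(r_i, 2) ≤ C(80, 2) = 3160. By convexity Σ_i C(r_i, 2) ≥ 147·C(z/147, 2) = z(z − 147)/(2·147), giving z² − 147z − 147·80·79 ≤ 0 and hence z ≤ (1/2)[147 + √(21609 + 4·929040)] = (1/2)[147 + √3737769] ≈ (1/2)(147 + 1933.3311) = 1040.1655.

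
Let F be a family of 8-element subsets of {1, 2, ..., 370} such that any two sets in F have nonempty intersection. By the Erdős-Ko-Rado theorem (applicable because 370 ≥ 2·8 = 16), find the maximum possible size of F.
max |F| = C(369, 7) = 174538673574408

Erdős-Ko-Rado (1961): when n ≥ 2k, max |F| = C(n−1, k−1). The bound is attained by the star {A : i ∈ A} for any fixed i ∈ [n]. Here C(370−1, 8−1) = C(369, 7) = 174538673574408.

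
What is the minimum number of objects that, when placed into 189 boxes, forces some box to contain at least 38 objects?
n = (38 − 1)·189 + 1 = 6994

By the generalised pigeonhole principle, to guarantee some box contains ≥ r objects we need more than (r − 1) · k objects total. Threshold: n = (r − 1) · k + 1. With r = 38 and k = 189: n = 37 · 189 + 1 = 6993 + 1 = 6994. For n = 6993 = 37 · 189, we can put exactly 37 objects in every box, avoiding 38 in any single one — so 6994 is tight.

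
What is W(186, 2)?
W(186, 2) = 186 + 1 = 187

A 2-term AP is any pair of integers, so a monochromatic 2-AP exists iff some colour is used at least twice. With 186 colours, the colouring i ↦ i on {1, ..., 186} uses each colour once, avoiding any monochromatic pair, so W(186, 2) > 186. For {1, ..., 187}, pigeonhole forces two integers of the same colour, which form a monochromatic 2-AP. Hence W(186, 2) = 187.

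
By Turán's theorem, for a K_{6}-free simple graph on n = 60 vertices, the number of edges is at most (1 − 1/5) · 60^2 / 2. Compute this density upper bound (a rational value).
Turán density bound = (4/5) · 60^2/2 = 1440

Turán's theorem: ex(n, K_{r+1}) is achieved by the complete r-partite Turán graph T(n, r) with parts as balanced as possible, and is at most (1 − 1/r) · n^2/2. For r = 5, n = 60: the density bound is (4/5) · 3600/2 = 1440. Since 5 ∣ 60, the Turán graph T(60, 5) has parts of equal size 12, and its edge count e(T(60, 5)) = 1440 attains the density bound exactly.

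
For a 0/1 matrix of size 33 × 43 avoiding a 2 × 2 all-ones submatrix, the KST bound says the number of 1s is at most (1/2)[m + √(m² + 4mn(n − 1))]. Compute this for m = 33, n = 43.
z(33, 43; 2, 2) ≤ (1/2)[33 + √(33² + 4·33·43·42)] = (1/2)[33 + √239481] = 261.184

Kővári–Sós–Turán: let r_1, ..., r_33 be the row sums and z = Σ r_i the total number of 1s. Each pair of columns can share at most one row with both entries 1 (else a 2×2 all-ones block appears), so Σ_i C(r_i, 2) ≤ C(43, 2) = 903. By convexity Σ_i C(r_i, 2) ≥ 33·C(z/33, 2) = z(z − 33)/(2·33), giving z² − 33z − 33·43·42 ≤ 0 and hence z ≤ (1/2)[33 + √(1089 + 4·59598)] = (1/2)[33 + √239481] ≈ (1/2)(33 + 489.368) = 261.184.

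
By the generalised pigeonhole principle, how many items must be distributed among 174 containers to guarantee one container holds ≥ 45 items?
n = (45 − 1)·174 + 1 = 7657

By the generalised pigeonhole principle, to guarantee some box contains ≥ r objects we need more than (r − 1) · k objects total. Threshold: n = (r − 1) · k + 1. With r = 45 and k = 174: n = 44 · 174 + 1 = 7656 + 1 = 7657. For n = 7656 = 44 · 174, we can put exactly 44 objects in every box, avoiding 45 in any single one — so 7657 is tight.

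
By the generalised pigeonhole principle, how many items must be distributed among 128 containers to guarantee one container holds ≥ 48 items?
n = (48 − 1)·128 + 1 = 6017

By the generalised pigeonhole principle, to guarantee some box contains ≥ r objects we need more than (r − 1) · k objects total. Threshold: n = (r − 1) · k + 1. With r = 48 and k = 128: n = 47 · 128 + 1 = 6016 + 1 = 6017. For n = 6016 = 47 · 128, we can put exactly 47 objects in every box, avoiding 48 in any single one — so 6017 is tight.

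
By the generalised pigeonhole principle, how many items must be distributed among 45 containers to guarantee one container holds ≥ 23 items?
n = (23 − 1)·45 + 1 = 991

By the generalised pigeonhole principle, to guarantee some box contains ≥ r objects we need more than (r − 1) · k objects total. Threshold: n = (r − 1) · k + 1. With r = 23 and k = 45: n = 22 · 45 + 1 = 990 + 1 = 991. For n = 990 = 22 · 45, we can put exactly 22 objects in every box, avoiding 23 in any single one — so 991 is tight.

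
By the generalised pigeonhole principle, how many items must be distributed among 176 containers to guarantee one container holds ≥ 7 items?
n = (7 − 1)·176 + 1 = 1057

By the generalised pigeonhole principle, to guarantee some box contains ≥ r objects we need more than (r − 1) · k objects total. Threshold: n = (r − 1) · k + 1. With r = 7 and k = 176: n = 6 · 176 + 1 = 1056 + 1 = 1057. For n = 1056 = 6 · 176, we can put exactly 6 objects in every box, avoiding 7 in any single one — so 1057 is tight.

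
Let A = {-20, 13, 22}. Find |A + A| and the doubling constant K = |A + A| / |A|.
K = |A + A| / |A| = 6/3 = 2

Enumerate A + A = {a + b : a, b ∈ A}. With |A| = 3, there are |A|^2 = 9 ordered sum pairs; collecting distinct values, A + A = {-40, -7, 2, 26, 35, 44}, so |A + A| = 6. Thus K = 6/3 = 2. For comparison, the minimum possible |A + A| over all 3-element sets is 2·3 − 1 = 5 (so min K = 5/3), attained only by arithmetic progressions.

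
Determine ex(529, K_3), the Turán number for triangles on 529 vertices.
ex(529, K_3) = ⌊529^2/4⌋ = 69960

Mantel (1907): a triangle-free graph on n vertices has at most ⌊n^2/4⌋ edges, with equality for the complete bipartite graph K_{⌊n/2⌋, ⌈n/2⌉}. For n = 529: ⌊529^2/4⌋ = ⌊279841/4⌋ = 69960. The extremal graph is K_{264, 265}, which has 264·265 = 69960 edges.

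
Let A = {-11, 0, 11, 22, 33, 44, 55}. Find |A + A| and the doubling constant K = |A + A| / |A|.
K = |A + A| / |A| = 13/7

Enumerate A + A = {a + b : a, b ∈ A}. With |A| = 7, there are |A|^2 = 49 ordered sum pairs; collecting distinct values, A + A = {-22, -11, 0, 11, 22, 33, 44, 55, 66, 77, 88, 99, 110}, so |A + A| = 13. Thus K = 13/7. Here |A + A| = 2|A| − 1 = 13, the minimum possible — so K = 13/7 is minimal, which holds iff A is an arithmetic progression.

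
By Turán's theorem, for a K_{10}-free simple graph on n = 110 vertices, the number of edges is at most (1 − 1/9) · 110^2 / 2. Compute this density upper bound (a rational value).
Turán density bound = (8/9) · 110^2/2 = 48400/9 ≈ 5377.7778

Turán's theorem: ex(n, K_{r+1}) is achieved by the complete r-partite Turán graph T(n, r) with parts as balanced as possible, and is at most (1 − 1/r) · n^2/2. For r = 9, n = 110: the density bound is (8/9) · 12100/2 = 48400/9 ≈ 5377.7778. The integer-valued extremum is e(T(110, 9)) = 5377, which is strictly less than the density bound 48400/9 since 9 ∤ 110 (the parts of T(110, 9) cannot all be equal).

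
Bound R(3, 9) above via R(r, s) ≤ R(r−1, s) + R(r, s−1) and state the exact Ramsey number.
R(3, 9) ≤ R(2, 9) + R(3, 8) = 9 + 28 = 37; exact value R(3, 9) = 36.

The Erdős–Szekeres recurrence R(r, s) ≤ R(r−1, s) + R(r, s−1) applied to (r, s) = (3, 9) gives
  R(3, 9) ≤ R(2, 9) + R(3, 8) = 9 + 28 = 37.
(Recall R(2, k) = k and R is symmetric.) The recurrence is not tight here (it gives 37, but the exact value is R(3, 9) = 36); the tight upper bound requires a sharper argument than the simple recurrence, combined with a lower-bound construction on K_{35}.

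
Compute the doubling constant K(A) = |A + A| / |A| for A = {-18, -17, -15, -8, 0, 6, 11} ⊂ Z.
K = |A + A| / |A| = 28/7 = 4

Enumerate A + A = {a + b : a, b ∈ A}. With |A| = 7, there are |A|^2 = 49 ordered sum pairs; collecting distinct values, A + A = {-36, -35, -34, -33, -32, -30, -26, -25, -23, -18, -17, -16, -15, -12, -11, -9, -8, -7, -6, -4, -2, 0, 3, 6, 11, 12, 17, 22}, so |A + A| = 28. Thus K = 28/7 = 4. For comparison, the minimum possible |A + A| over all 7-element sets is 2·7 − 1 = 13 (so min K = 13/7), attained only by arithmetic progressions.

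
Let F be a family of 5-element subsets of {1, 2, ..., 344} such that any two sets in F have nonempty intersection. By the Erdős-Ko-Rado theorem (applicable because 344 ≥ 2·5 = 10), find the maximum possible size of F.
max |F| = C(343, 4) = 566685735

The Erdős-Ko-Rado theorem states: for n ≥ 2k, an intersecting family of k-subsets of an n-element set has size at most C(n − 1, k − 1), with equality for 'star' families {A ⊆ [n] : |A| = k, i ∈ A} (fix an element i). For n = 344, k = 5: C(343, 4) = 566685735.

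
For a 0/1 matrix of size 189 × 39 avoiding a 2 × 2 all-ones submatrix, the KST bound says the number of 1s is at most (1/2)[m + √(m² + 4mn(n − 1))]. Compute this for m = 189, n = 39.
z(189, 39; 2, 2) ≤ (1/2)[189 + √(189² + 4·189·39·38)] = (1/2)[189 + √1156113] = 632.1135

Kővári–Sós–Turán: let r_1, ..., r_189 be the row sums and z = Σ r_i the total number of 1s. Each pair of columns can share at most one row with both entries 1 (else a 2×2 all-ones block appears), so Σ_i C(r_i, 2) ≤ C(39, 2) = 741. By convexity Σ_i C(r_i, 2) ≥ 189·C(z/189, 2) = z(z − 189)/(2·189), giving z² − 189z − 189·39·38 ≤ 0 and hence z ≤ (1/2)[189 + √(35721 + 4·280098)] = (1/2)[189 + √1156113] ≈ (1/2)(189 + 1075.227) = 632.1135.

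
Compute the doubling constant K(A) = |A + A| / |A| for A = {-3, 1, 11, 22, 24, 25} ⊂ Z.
K = |A + A| / |A| = 20/6 = 10/3

Enumerate A + A = {a + b : a, b ∈ A}. With |A| = 6, there are |A|^2 = 36 ordered sum pairs; collecting distinct values, A + A = {-6, -2, 2, 8, 12, 19, 21, 22, 23, 25, 26, 33, 35, 36, 44, 46, 47, 48, 49, 50}, so |A + A| = 20. Thus K = 20/6 = 10/3. For comparison, the minimum possible |A + A| over all 6-element sets is 2·6 − 1 = 11 (so min K = 11/6), attained only by arithmetic progressions.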